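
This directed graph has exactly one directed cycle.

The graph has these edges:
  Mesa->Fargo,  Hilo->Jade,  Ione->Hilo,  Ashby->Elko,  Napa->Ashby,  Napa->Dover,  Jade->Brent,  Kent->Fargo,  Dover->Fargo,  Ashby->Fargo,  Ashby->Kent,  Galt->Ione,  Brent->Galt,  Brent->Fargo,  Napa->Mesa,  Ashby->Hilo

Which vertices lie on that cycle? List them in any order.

DFS with gray/black marking from Hilo:
Hilo gray
  Jade gray
    Brent gray
      Galt gray
        Ione gray
          Ione→Hilo: Hilo is gray → back edge
Back edge closes the cycle Hilo → Jade → Brent → Galt → Ione → Hilo; its vertices are {Galt, Hilo, Ione, Jade, Brent}.

Galt, Hilo, Ione, Jade, Brent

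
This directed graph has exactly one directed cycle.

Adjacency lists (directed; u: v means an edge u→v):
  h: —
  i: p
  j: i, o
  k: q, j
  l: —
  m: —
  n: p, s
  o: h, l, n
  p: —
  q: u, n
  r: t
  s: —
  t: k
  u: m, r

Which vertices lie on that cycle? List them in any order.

k, q, r, t, u

DFS with gray/black marking from k:
k gray
  q gray
    u gray
      m gray
      m black
      r gray
        t gray
          t→k: k is gray → back edge
Back edge closes the cycle k → q → u → r → t → k; its vertices are {k, q, r, t, u}.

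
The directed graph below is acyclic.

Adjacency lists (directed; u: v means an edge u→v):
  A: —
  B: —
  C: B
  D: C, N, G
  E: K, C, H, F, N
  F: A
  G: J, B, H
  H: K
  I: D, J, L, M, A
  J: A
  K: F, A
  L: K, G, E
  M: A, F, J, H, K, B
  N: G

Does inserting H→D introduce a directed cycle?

Yes

Adding H→D creates a cycle iff D can already reach H.
Path from D: D → G → H.
So D → … → H → D is a cycle.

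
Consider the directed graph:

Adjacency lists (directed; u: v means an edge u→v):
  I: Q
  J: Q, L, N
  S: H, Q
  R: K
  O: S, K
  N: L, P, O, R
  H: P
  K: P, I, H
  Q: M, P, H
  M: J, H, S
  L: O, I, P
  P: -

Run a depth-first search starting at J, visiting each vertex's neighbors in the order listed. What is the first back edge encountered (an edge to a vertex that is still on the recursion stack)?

DFS from J (visiting each vertex's neighbors in the order listed); mark gray on enter, black on exit:
J gray
  Q gray
    M gray
      M→J: J is gray → back edge
First back edge: M → J.

M→J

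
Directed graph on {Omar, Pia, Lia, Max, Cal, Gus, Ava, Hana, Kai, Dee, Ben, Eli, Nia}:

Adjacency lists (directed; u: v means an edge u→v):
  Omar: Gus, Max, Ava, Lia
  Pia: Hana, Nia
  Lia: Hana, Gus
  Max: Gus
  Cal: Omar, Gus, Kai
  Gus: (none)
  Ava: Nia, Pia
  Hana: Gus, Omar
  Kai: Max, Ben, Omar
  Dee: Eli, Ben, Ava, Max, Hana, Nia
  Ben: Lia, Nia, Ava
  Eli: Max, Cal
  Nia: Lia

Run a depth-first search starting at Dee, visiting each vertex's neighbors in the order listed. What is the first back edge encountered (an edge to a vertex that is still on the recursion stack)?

Hana->Omar

DFS from Dee (visiting each vertex's neighbors in the order listed); mark gray on enter, black on exit:
Dee gray
  Eli gray
    Max gray
      Gus gray
      Gus black
    Max black
    Cal gray
      Omar gray
        Omar→Gus: Gus black — skip
        Omar→Max: Max black — skip
        Ava gray
          Nia gray
            Lia gray
              Hana gray
                Hana→Gus: Gus black — skip
                Hana→Omar: Omar is gray → back edge
First back edge: Hana → Omar.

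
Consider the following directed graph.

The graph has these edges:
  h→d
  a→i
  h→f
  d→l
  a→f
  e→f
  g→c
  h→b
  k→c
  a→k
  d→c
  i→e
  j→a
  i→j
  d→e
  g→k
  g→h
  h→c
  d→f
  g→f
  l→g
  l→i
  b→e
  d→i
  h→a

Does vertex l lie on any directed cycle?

l is on a cycle iff l can reach itself via ≥1 edge.
l → g → h → d → l — yes.

Yes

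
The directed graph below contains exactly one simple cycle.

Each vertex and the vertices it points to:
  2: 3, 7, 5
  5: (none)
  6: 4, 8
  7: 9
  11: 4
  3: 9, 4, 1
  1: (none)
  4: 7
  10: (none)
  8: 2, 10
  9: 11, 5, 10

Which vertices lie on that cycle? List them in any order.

4, 7, 9, 11

DFS with gray/black marking from 7:
7 gray
  9 gray
    11 gray
      4 gray
        4→7: 7 is gray → back edge
Back edge closes the cycle 7 → 9 → 11 → 4 → 7; its vertices are {4, 7, 9, 11}.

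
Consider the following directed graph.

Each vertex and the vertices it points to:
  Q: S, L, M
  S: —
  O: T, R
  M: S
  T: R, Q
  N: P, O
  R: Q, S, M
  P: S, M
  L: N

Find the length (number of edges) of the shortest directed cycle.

For each vertex v, BFS finds the shortest path from v back to v.
The shortest such closed walk is L → N → O → T → Q → L, length 5.

5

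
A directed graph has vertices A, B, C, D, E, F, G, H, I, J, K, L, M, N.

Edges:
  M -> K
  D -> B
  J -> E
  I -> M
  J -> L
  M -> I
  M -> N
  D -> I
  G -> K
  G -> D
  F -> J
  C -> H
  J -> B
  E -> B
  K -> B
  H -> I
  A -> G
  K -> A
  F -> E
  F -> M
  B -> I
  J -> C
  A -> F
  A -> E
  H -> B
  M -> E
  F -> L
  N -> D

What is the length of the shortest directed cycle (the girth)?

2

For each vertex v, BFS finds the shortest path from v back to v.
The shortest such closed walk is M → I → M, length 2.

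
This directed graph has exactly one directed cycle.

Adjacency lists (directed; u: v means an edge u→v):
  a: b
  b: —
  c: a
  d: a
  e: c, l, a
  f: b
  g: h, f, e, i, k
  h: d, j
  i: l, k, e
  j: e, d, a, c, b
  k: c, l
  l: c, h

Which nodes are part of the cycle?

DFS with gray/black marking from h:
h gray
  d gray
    a gray
      b gray
      b black
    a black
  d black
  j gray
    e gray
      c gray
        c→a: a black — skip
      c black
      l gray
        l→c: c black — skip
        l→h: h is gray → back edge
Back edge closes the cycle h → j → e → l → h; its vertices are {e, h, j, l}.

e, h, j, l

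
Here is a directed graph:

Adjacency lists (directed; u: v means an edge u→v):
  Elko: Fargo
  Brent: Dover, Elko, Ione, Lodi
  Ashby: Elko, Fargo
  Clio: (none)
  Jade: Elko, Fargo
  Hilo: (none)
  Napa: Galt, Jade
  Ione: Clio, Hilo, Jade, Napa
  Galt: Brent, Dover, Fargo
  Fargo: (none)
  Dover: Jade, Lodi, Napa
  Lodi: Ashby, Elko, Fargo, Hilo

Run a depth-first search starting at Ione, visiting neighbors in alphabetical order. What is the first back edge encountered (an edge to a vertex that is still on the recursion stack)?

DFS from Ione (visiting neighbors in alphabetical order); mark gray on enter, black on exit:
Ione gray
  Clio gray
  Clio black
  Hilo gray
  Hilo black
  Jade gray
    Elko gray
      Fargo gray
      Fargo black
    Elko black
    Jade→Fargo: Fargo black — skip
  Jade black
  Napa gray
    Galt gray
      Brent gray
        Dover gray
          Dover→Jade: Jade black — skip
          Lodi gray
            Ashby gray
              Ashby→Elko: Elko black — skip
              Ashby→Fargo: Fargo black — skip
            Ashby black
            Lodi→Elko: Elko black — skip
            Lodi→Fargo: Fargo black — skip
            Lodi→Hilo: Hilo black — skip
          Lodi black
          Dover→Napa: Napa is gray → back edge
First back edge: Dover → Napa.

Dover→Napa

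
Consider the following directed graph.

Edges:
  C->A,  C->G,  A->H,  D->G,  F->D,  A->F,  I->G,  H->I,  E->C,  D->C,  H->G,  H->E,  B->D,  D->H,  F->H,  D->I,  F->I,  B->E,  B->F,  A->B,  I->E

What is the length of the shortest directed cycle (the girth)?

For each vertex v, BFS finds the shortest path from v back to v.
The shortest such closed walk is C → A → F → D → C, length 4.

4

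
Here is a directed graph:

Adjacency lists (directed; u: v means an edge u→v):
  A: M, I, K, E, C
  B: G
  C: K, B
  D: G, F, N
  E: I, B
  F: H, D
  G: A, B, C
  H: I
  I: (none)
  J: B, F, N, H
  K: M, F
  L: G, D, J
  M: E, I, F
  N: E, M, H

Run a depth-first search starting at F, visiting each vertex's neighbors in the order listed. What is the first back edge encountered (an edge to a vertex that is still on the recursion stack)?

DFS from F (visiting each vertex's neighbors in the order listed); mark gray on enter, black on exit:
F gray
  H gray
    I gray
    I black
  H black
  D gray
    G gray
      A gray
        M gray
          E gray
            E→I: I black — skip
            B gray
              B→G: G is gray → back edge
First back edge: B → G.

B->G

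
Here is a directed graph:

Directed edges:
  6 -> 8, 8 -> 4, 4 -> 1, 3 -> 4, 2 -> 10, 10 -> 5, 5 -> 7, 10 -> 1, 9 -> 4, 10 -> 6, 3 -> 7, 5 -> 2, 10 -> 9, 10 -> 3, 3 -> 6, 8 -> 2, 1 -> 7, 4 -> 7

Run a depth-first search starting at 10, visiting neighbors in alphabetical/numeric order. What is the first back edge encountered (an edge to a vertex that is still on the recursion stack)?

DFS from 10 (visiting neighbors in alphabetical/numeric order); mark gray on enter, black on exit:
10 gray
  1 gray
    7 gray
    7 black
  1 black
  3 gray
    4 gray
      4→1: 1 black — skip
      4→7: 7 black — skip
    4 black
    6 gray
      8 gray
        2 gray
          2→10: 10 is gray → back edge
First back edge: 2 → 10.

2→10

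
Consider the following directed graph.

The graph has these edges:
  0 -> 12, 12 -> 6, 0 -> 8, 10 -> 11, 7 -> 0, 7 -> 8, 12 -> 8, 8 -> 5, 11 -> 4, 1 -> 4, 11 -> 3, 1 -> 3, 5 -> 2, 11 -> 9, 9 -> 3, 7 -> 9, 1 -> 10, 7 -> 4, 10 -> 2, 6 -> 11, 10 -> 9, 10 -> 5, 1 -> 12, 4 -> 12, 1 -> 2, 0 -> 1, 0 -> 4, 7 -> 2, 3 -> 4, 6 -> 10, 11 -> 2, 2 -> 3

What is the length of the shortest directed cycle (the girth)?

4

For each vertex v, BFS finds the shortest path from v back to v.
The shortest such closed walk is 4 → 12 → 6 → 11 → 4, length 4.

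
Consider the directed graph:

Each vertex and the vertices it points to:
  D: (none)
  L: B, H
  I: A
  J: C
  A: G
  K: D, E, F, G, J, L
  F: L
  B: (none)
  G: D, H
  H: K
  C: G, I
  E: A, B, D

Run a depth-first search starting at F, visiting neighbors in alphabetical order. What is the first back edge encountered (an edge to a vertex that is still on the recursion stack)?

DFS from F (visiting neighbors in alphabetical order); mark gray on enter, black on exit:
F gray
  L gray
    B gray
    B black
    H gray
      K gray
        D gray
        D black
        E gray
          A gray
            G gray
              G→D: D black — skip
              G→H: H is gray → back edge
First back edge: G → H.

G->H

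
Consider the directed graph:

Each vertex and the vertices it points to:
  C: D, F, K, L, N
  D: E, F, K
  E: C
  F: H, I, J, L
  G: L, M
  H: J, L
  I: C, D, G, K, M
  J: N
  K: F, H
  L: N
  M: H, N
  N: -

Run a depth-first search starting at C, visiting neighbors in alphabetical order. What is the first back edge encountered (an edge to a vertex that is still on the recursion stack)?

E->C

DFS from C (visiting neighbors in alphabetical order); mark gray on enter, black on exit:
C gray
  D gray
    E gray
      E→C: C is gray → back edge
First back edge: E → C.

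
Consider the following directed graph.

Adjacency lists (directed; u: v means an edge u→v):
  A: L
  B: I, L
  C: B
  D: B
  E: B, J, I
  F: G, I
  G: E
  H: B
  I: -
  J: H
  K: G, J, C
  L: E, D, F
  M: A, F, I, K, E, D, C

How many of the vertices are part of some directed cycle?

8

A vertex is on a directed cycle iff it belongs to a strongly connected component of size ≥ 2 (or has a self-loop).
The vertices on cycles are {B, D, E, F, G, H, J, L} — 8 in total.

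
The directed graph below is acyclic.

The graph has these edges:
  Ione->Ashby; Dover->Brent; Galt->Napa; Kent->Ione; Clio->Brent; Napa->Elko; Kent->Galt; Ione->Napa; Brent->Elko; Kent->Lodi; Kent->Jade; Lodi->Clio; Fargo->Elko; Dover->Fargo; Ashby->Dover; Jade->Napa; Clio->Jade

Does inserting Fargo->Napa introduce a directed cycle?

No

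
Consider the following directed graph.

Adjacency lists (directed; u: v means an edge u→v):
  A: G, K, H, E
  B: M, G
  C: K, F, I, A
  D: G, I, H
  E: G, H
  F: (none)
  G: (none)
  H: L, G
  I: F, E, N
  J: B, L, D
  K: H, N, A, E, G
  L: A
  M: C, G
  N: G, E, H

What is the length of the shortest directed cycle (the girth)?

2

For each vertex v, BFS finds the shortest path from v back to v.
The shortest such closed walk is A → K → A, length 2.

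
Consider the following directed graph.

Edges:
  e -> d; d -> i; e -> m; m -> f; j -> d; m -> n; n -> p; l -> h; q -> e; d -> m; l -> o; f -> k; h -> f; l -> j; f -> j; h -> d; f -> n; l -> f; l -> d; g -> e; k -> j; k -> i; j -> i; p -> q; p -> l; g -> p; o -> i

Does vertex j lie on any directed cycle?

j is on a cycle iff j can reach itself via ≥1 edge.
j → d → m → f → j — yes.

Yes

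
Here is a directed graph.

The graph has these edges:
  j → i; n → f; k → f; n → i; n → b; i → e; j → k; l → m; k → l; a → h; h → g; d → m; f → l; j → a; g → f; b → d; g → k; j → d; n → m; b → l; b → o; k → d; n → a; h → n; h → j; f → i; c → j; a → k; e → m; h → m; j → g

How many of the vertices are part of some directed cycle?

4

A vertex is on a directed cycle iff it belongs to a strongly connected component of size ≥ 2 (or has a self-loop).
The vertices on cycles are {a, h, j, n} — 4 in total.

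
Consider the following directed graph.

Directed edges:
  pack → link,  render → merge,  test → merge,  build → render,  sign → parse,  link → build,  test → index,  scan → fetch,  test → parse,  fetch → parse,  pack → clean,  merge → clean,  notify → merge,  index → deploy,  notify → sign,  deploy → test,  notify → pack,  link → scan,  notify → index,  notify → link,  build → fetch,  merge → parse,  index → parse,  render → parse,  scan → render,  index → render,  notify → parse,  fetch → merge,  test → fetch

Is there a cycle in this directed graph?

DFS with white/gray/black marking, starting from fetch:
fetch gray
  parse gray
  parse black
  merge gray
    merge→parse: parse black — skip
    clean gray
    clean black
  merge black
fetch black
link gray
  build gray
    render gray
      render→merge: merge black — skip
      render→parse: parse black — skip
    render black
    build→fetch: fetch black — skip
  build black
  scan gray
    scan→render: render black — skip
    scan→fetch: fetch black — skip
  scan black
link black
pack gray
  pack→link: link black — skip
  pack→clean: clean black — skip
pack black
index gray
  index→render: render black — skip
  index→parse: parse black — skip
  deploy gray
    test gray
      test→parse: parse black — skip
      test→fetch: fetch black — skip
      test→merge: merge black — skip
      test→index: index is gray → back edge
Back edge found, so a cycle exists: index → deploy → test → index.

Yes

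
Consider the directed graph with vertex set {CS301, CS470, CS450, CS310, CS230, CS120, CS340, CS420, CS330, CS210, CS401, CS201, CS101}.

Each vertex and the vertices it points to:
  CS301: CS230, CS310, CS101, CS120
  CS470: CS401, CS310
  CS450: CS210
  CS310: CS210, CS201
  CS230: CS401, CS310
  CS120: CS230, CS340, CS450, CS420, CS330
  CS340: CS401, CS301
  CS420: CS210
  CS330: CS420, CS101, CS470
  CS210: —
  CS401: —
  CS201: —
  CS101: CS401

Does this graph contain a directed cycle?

Yes

DFS with white/gray/black marking, starting from CS340:
CS340 gray
  CS401 gray
  CS401 black
  CS301 gray
    CS230 gray
      CS230→CS401: CS401 black — skip
      CS310 gray
        CS210 gray
        CS210 black
        CS201 gray
        CS201 black
      CS310 black
    CS230 black
    CS301→CS310: CS310 black — skip
    CS101 gray
      CS101→CS401: CS401 black — skip
    CS101 black
    CS120 gray
      CS120→CS230: CS230 black — skip
      CS120→CS340: CS340 is gray → back edge
Back edge found, so a cycle exists: CS340 → CS301 → CS120 → CS340.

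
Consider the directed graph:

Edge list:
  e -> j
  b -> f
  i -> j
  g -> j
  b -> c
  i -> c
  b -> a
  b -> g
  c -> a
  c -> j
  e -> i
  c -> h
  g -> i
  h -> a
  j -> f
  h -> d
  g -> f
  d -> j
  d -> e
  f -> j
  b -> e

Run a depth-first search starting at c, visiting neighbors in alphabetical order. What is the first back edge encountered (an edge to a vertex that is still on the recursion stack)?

i→c

DFS from c (visiting neighbors in alphabetical order); mark gray on enter, black on exit:
c gray
  a gray
  a black
  h gray
    h→a: a black — skip
    d gray
      e gray
        i gray
          i→c: c is gray → back edge
First back edge: i → c.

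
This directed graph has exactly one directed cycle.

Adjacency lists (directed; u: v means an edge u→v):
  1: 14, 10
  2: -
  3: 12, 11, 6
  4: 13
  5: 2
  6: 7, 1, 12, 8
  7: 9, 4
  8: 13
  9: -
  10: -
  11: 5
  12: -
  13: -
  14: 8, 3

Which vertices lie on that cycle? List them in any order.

DFS with gray/black marking from 3:
3 gray
  12 gray
  12 black
  11 gray
    5 gray
      2 gray
      2 black
    5 black
  11 black
  6 gray
    7 gray
      9 gray
      9 black
      4 gray
        13 gray
        13 black
      4 black
    7 black
    1 gray
      14 gray
        8 gray
          8→13: 13 black — skip
        8 black
        14→3: 3 is gray → back edge
Back edge closes the cycle 3 → 6 → 1 → 14 → 3; its vertices are {1, 3, 6, 14}.

1, 3, 6, 14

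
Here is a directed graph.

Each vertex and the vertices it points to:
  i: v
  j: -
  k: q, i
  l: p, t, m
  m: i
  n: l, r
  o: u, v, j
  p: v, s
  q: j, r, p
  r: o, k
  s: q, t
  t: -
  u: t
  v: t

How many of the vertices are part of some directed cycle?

5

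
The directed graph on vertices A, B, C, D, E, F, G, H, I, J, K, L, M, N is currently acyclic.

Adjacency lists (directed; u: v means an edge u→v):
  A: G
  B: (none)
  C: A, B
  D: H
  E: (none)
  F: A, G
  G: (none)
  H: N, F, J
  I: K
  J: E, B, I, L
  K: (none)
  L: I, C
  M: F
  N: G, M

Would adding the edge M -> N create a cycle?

Yes

Adding M→N creates a cycle iff N can already reach M.
Path from N: N → M.
So N → … → M → N is a cycle.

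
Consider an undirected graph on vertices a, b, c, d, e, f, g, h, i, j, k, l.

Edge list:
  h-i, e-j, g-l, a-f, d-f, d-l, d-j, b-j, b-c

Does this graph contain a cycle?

No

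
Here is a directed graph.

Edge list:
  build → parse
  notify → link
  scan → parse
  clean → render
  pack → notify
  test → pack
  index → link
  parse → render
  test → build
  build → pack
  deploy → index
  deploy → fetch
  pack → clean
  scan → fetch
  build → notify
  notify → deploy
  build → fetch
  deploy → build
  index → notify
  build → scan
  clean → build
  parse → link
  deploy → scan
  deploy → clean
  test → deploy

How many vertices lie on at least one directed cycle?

6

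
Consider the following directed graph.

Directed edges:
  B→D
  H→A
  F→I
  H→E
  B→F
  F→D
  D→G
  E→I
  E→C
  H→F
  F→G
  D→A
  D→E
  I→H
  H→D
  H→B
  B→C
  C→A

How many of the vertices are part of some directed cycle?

A vertex is on a directed cycle iff it belongs to a strongly connected component of size ≥ 2 (or has a self-loop).
The vertices on cycles are {B, D, E, F, H, I} — 6 in total.

6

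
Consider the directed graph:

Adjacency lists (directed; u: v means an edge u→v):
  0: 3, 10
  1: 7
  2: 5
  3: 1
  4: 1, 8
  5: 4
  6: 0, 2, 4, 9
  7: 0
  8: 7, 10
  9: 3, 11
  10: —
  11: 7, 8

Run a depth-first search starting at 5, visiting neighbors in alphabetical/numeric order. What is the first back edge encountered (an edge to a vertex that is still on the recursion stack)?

DFS from 5 (visiting neighbors in alphabetical/numeric order); mark gray on enter, black on exit:
5 gray
  4 gray
    1 gray
      7 gray
        0 gray
          3 gray
            3→1: 1 is gray → back edge
First back edge: 3 → 1.

3->1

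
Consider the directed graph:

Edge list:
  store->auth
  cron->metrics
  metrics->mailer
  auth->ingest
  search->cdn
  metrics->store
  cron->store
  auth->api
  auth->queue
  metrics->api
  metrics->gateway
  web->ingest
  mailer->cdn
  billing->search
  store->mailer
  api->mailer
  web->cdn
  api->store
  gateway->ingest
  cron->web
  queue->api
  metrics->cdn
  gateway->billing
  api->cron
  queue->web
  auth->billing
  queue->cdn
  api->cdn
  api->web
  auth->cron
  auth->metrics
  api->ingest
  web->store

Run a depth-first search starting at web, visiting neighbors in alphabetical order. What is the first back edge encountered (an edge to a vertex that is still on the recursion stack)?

DFS from web (visiting neighbors in alphabetical order); mark gray on enter, black on exit:
web gray
  cdn gray
  cdn black
  ingest gray
  ingest black
  store gray
    auth gray
      api gray
        api→cdn: cdn black — skip
        cron gray
          metrics gray
            metrics→api: api is gray → back edge
First back edge: metrics → api.

metrics->api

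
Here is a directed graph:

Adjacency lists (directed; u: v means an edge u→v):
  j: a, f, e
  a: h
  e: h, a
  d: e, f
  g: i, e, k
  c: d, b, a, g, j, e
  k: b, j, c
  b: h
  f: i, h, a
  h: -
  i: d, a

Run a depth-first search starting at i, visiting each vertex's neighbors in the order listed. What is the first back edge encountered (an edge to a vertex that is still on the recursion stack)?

DFS from i (visiting each vertex's neighbors in the order listed); mark gray on enter, black on exit:
i gray
  d gray
    e gray
      h gray
      h black
      a gray
        a→h: h black — skip
      a black
    e black
    f gray
      f→i: i is gray → back edge
First back edge: f → i.

f→i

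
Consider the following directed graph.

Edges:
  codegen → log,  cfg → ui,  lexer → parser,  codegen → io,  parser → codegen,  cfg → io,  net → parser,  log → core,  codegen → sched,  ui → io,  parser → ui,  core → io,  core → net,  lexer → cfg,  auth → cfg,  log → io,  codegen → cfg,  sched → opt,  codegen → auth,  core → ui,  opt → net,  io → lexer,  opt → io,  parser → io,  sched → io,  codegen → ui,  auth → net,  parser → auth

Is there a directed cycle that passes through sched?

sched is on a cycle iff sched can reach itself via ≥1 edge.
sched → io → lexer → parser → codegen → sched — yes.

Yes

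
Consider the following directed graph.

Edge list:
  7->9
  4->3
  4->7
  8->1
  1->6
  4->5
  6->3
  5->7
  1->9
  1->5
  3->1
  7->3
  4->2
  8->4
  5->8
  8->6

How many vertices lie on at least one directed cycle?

A vertex is on a directed cycle iff it belongs to a strongly connected component of size ≥ 2 (or has a self-loop).
The vertices on cycles are {1, 3, 4, 5, 6, 7, 8} — 7 in total.

7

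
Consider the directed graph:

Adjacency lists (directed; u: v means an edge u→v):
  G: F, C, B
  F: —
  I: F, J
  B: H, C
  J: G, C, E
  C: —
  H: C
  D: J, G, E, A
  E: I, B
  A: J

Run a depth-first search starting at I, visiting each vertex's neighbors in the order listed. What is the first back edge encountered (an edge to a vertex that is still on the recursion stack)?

E→I

DFS from I (visiting each vertex's neighbors in the order listed); mark gray on enter, black on exit:
I gray
  F gray
  F black
  J gray
    G gray
      G→F: F black — skip
      C gray
      C black
      B gray
        H gray
          H→C: C black — skip
        H black
        B→C: C black — skip
      B black
    G black
    J→C: C black — skip
    E gray
      E→I: I is gray → back edge
First back edge: E → I.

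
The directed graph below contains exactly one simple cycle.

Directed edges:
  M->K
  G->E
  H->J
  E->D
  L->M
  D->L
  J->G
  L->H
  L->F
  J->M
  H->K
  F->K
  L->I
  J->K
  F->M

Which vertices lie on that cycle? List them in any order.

D, E, G, H, J, L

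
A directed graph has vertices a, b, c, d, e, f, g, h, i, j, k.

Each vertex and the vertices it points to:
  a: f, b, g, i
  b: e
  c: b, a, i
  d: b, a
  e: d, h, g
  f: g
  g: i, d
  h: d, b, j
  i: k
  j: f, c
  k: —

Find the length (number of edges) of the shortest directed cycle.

For each vertex v, BFS finds the shortest path from v back to v.
The shortest such closed walk is e → h → b → e, length 3.

3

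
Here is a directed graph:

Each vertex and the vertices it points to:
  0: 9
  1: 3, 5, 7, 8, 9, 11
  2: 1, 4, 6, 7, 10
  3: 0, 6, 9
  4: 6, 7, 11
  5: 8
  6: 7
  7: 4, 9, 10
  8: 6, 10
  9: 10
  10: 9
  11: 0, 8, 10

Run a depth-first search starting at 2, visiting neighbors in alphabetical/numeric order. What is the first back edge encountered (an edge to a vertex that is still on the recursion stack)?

10->9

DFS from 2 (visiting neighbors in alphabetical/numeric order); mark gray on enter, black on exit:
2 gray
  1 gray
    3 gray
      0 gray
        9 gray
          10 gray
            10→9: 9 is gray → back edge
First back edge: 10 → 9.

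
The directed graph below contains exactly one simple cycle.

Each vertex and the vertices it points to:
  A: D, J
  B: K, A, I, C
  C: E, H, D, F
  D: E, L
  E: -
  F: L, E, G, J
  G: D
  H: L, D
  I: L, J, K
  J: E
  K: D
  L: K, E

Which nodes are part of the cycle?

DFS with gray/black marking from L:
L gray
  K gray
    D gray
      E gray
      E black
      D→L: L is gray → back edge
Back edge closes the cycle L → K → D → L; its vertices are {D, K, L}.

D, K, L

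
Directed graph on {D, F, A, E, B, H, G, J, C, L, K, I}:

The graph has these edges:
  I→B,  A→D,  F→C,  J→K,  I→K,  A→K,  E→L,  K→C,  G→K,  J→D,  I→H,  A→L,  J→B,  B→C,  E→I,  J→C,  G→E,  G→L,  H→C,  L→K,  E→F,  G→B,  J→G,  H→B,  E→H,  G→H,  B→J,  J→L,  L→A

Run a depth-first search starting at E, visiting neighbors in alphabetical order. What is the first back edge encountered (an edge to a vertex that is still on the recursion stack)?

DFS from E (visiting neighbors in alphabetical order); mark gray on enter, black on exit:
E gray
  F gray
    C gray
    C black
  F black
  H gray
    B gray
      B→C: C black — skip
      J gray
        J→B: B is gray → back edge
First back edge: J → B.

J->B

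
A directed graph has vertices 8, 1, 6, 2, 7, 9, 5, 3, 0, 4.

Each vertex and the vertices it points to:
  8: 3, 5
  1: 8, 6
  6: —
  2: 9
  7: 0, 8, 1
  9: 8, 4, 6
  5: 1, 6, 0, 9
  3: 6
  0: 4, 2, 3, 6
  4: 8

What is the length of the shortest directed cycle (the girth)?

For each vertex v, BFS finds the shortest path from v back to v.
The shortest such closed walk is 1 → 8 → 5 → 1, length 3.

3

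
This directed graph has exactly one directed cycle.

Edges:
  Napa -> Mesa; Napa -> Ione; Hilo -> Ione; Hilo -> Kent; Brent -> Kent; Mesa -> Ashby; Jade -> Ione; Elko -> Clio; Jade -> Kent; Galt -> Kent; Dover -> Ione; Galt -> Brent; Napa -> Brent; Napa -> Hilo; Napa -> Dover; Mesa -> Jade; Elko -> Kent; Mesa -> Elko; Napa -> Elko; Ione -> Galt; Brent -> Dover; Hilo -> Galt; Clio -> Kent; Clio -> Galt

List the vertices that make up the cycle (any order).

Galt, Ione, Brent, Dover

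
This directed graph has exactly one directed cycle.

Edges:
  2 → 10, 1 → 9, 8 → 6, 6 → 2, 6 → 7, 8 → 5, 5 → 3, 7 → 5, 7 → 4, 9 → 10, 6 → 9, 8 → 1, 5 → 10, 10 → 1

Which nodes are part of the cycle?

DFS with gray/black marking from 1:
1 gray
  9 gray
    10 gray
      10→1: 1 is gray → back edge
Back edge closes the cycle 1 → 9 → 10 → 1; its vertices are {1, 9, 10}.

1, 9, 10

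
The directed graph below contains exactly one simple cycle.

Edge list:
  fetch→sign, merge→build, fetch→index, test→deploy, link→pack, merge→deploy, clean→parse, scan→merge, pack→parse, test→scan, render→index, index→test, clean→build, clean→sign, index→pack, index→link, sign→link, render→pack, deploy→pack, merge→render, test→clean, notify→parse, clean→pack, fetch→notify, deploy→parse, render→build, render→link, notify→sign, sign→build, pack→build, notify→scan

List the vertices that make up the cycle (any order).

scan, test, index, merge, render

DFS with gray/black marking from index:
index gray
  test gray
    clean gray
      pack gray
        parse gray
        parse black
        build gray
        build black
      pack black
      clean→build: build black — skip
      clean→parse: parse black — skip
      sign gray
        link gray
          link→pack: pack black — skip
        link black
        sign→build: build black — skip
      sign black
    clean black
    deploy gray
      deploy→parse: parse black — skip
      deploy→pack: pack black — skip
    deploy black
    scan gray
      merge gray
        merge→deploy: deploy black — skip
        merge→build: build black — skip
        render gray
          render→build: build black — skip
          render→link: link black — skip
          render→index: index is gray → back edge
Back edge closes the cycle index → test → scan → merge → render → index; its vertices are {scan, test, index, merge, render}.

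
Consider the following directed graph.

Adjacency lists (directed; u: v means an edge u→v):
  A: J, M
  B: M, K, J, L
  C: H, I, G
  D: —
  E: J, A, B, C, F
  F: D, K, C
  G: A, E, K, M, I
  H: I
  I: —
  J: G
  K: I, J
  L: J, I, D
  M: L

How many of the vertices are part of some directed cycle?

A vertex is on a directed cycle iff it belongs to a strongly connected component of size ≥ 2 (or has a self-loop).
The vertices on cycles are {A, B, C, E, F, G, J, K, L, M} — 10 in total.

10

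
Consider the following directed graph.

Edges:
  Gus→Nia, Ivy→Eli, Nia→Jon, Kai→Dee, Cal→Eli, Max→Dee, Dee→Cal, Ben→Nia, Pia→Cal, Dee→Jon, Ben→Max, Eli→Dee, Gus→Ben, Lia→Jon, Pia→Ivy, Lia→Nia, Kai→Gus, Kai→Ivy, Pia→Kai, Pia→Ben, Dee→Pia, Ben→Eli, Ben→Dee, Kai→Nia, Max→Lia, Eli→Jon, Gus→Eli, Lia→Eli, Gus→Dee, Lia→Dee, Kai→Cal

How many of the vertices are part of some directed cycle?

10

A vertex is on a directed cycle iff it belongs to a strongly connected component of size ≥ 2 (or has a self-loop).
The vertices on cycles are {Ben, Cal, Dee, Eli, Gus, Ivy, Kai, Lia, Max, Pia} — 10 in total.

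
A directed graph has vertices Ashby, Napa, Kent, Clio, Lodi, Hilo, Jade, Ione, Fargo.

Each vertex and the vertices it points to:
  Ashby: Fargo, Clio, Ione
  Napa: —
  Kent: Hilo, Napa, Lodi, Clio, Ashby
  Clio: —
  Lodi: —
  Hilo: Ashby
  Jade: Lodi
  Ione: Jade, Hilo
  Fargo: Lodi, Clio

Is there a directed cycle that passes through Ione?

Yes

Ione is on a cycle iff Ione can reach itself via ≥1 edge.
Ione → Hilo → Ashby → Ione — yes.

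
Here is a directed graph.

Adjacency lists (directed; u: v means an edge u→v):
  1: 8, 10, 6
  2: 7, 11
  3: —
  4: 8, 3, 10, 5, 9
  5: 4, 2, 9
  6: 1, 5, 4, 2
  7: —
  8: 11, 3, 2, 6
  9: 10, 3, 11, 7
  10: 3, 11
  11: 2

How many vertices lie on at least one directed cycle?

7

A vertex is on a directed cycle iff it belongs to a strongly connected component of size ≥ 2 (or has a self-loop).
The vertices on cycles are {1, 2, 4, 5, 6, 8, 11} — 7 in total.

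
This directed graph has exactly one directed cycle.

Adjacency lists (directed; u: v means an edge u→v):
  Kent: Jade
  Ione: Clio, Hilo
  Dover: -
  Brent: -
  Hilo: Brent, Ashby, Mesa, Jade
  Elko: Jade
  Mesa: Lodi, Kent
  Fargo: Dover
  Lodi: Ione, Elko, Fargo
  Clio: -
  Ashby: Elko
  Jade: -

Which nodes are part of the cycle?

DFS with gray/black marking from Lodi:
Lodi gray
  Ione gray
    Clio gray
    Clio black
    Hilo gray
      Brent gray
      Brent black
      Ashby gray
        Elko gray
          Jade gray
          Jade black
        Elko black
      Ashby black
      Mesa gray
        Mesa→Lodi: Lodi is gray → back edge
Back edge closes the cycle Lodi → Ione → Hilo → Mesa → Lodi; its vertices are {Hilo, Ione, Lodi, Mesa}.

Hilo, Ione, Lodi, Mesa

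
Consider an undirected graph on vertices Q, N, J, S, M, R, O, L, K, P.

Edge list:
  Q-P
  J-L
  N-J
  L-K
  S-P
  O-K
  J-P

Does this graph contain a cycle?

DFS, tracking each vertex's parent; an edge to a visited non-parent vertex closes a cycle.
Start from L:
visit L (parent –)
  visit K (parent L)
    K–L: parent, skip
    visit O (parent K)
      O–K: parent, skip
  visit J (parent L)
    visit N (parent J)
      N–J: parent, skip
    visit P (parent J)
      visit Q (parent P)
        Q–P: parent, skip
      visit S (parent P)
        S–P: parent, skip
      P–J: parent, skip
    J–L: parent, skip
visit M (parent –)
visit R (parent –)
No non-parent visited neighbor found — the graph is a forest.

No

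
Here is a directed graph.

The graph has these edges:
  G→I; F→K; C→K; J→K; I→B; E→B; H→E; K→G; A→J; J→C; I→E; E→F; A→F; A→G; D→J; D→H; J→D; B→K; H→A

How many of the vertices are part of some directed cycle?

10

A vertex is on a directed cycle iff it belongs to a strongly connected component of size ≥ 2 (or has a self-loop).
The vertices on cycles are {A, B, D, E, F, G, H, I, J, K} — 10 in total.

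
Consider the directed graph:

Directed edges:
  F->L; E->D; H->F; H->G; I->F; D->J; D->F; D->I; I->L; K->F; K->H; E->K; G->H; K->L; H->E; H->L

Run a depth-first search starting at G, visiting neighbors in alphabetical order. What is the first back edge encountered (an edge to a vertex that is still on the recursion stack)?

K->H

DFS from G (visiting neighbors in alphabetical order); mark gray on enter, black on exit:
G gray
  H gray
    E gray
      D gray
        F gray
          L gray
          L black
        F black
        I gray
          I→F: F black — skip
          I→L: L black — skip
        I black
        J gray
        J black
      D black
      K gray
        K→F: F black — skip
        K→H: H is gray → back edge
First back edge: K → H.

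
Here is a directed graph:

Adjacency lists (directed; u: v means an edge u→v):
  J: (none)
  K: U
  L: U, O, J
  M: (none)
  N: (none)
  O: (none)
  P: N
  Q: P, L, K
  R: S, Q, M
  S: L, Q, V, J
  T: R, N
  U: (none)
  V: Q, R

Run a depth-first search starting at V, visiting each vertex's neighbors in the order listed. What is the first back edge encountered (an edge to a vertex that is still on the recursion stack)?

DFS from V (visiting each vertex's neighbors in the order listed); mark gray on enter, black on exit:
V gray
  Q gray
    P gray
      N gray
      N black
    P black
    L gray
      U gray
      U black
      O gray
      O black
      J gray
      J black
    L black
    K gray
      K→U: U black — skip
    K black
  Q black
  R gray
    S gray
      S→L: L black — skip
      S→Q: Q black — skip
      S→V: V is gray → back edge
First back edge: S → V.

S->V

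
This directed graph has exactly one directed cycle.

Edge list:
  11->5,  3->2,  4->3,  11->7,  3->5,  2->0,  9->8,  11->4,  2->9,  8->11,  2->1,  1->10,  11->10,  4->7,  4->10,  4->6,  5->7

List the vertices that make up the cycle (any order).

2, 3, 4, 8, 9, 11

DFS with gray/black marking from 3:
3 gray
  5 gray
    7 gray
    7 black
  5 black
  2 gray
    0 gray
    0 black
    1 gray
      10 gray
      10 black
    1 black
    9 gray
      8 gray
        11 gray
          11→5: 5 black — skip
          11→7: 7 black — skip
          4 gray
            4→7: 7 black — skip
            4→10: 10 black — skip
            6 gray
            6 black
            4→3: 3 is gray → back edge
Back edge closes the cycle 3 → 2 → 9 → 8 → 11 → 4 → 3; its vertices are {2, 3, 4, 8, 9, 11}.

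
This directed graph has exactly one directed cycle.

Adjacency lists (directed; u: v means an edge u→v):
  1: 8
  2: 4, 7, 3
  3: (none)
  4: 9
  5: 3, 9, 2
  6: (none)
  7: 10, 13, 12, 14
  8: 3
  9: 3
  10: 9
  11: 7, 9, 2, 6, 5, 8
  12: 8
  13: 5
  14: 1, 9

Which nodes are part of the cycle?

2, 5, 7, 13

DFS with gray/black marking from 2:
2 gray
  4 gray
    9 gray
      3 gray
      3 black
    9 black
  4 black
  7 gray
    10 gray
      10→9: 9 black — skip
    10 black
    13 gray
      5 gray
        5→3: 3 black — skip
        5→9: 9 black — skip
        5→2: 2 is gray → back edge
Back edge closes the cycle 2 → 7 → 13 → 5 → 2; its vertices are {2, 5, 7, 13}.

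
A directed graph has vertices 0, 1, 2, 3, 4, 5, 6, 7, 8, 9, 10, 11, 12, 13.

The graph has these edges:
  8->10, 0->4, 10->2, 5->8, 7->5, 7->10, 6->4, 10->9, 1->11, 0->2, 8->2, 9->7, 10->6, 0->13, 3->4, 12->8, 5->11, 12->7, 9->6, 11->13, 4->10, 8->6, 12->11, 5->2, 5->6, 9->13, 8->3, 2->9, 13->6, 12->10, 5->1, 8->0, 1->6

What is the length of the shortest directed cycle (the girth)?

3

For each vertex v, BFS finds the shortest path from v back to v.
The shortest such closed walk is 7 → 10 → 9 → 7, length 3.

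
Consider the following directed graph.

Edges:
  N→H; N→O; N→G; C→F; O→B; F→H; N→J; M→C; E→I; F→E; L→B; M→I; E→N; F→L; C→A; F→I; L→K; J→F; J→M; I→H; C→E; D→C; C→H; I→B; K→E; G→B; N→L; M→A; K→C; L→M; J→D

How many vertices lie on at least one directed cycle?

9

A vertex is on a directed cycle iff it belongs to a strongly connected component of size ≥ 2 (or has a self-loop).
The vertices on cycles are {C, D, E, F, J, K, L, M, N} — 9 in total.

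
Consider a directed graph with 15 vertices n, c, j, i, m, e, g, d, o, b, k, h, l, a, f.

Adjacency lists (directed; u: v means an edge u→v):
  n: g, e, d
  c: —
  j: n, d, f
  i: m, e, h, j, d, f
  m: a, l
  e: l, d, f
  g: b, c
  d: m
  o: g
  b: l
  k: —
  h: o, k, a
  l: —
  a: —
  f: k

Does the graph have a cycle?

DFS with white/gray/black marking, starting from f:
f gray
  k gray
  k black
f black
n gray
  g gray
    b gray
      l gray
      l black
    b black
    c gray
    c black
  g black
  e gray
    e→l: l black — skip
    d gray
      m gray
        a gray
        a black
        m→l: l black — skip
      m black
    d black
    e→f: f black — skip
  e black
  n→d: d black — skip
n black
j gray
  j→n: n black — skip
  j→d: d black — skip
  j→f: f black — skip
j black
i gray
  i→m: m black — skip
  i→e: e black — skip
  h gray
    o gray
      o→g: g black — skip
    o black
    h→k: k black — skip
    h→a: a black — skip
  h black
  i→j: j black — skip
  i→d: d black — skip
  i→f: f black — skip
i black
Every edge goes to a white or black vertex — no back edge, so the graph is acyclic.

No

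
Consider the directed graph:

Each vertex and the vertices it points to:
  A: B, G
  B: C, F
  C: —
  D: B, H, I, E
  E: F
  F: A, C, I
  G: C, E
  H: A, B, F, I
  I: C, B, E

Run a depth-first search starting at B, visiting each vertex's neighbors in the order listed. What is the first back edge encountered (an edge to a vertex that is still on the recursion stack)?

DFS from B (visiting each vertex's neighbors in the order listed); mark gray on enter, black on exit:
B gray
  C gray
  C black
  F gray
    A gray
      A→B: B is gray → back edge
First back edge: A → B.

A->B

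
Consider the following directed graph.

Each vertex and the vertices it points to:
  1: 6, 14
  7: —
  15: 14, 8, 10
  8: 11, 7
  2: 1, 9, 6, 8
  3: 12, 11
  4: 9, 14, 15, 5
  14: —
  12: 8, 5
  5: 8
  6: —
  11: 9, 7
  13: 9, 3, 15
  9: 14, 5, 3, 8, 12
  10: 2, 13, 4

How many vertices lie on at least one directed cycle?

10

A vertex is on a directed cycle iff it belongs to a strongly connected component of size ≥ 2 (or has a self-loop).
The vertices on cycles are {3, 4, 5, 8, 9, 10, 11, 12, 13, 15} — 10 in total.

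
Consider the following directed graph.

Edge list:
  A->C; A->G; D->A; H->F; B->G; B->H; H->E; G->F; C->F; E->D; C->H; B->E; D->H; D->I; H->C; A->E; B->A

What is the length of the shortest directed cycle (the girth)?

2

For each vertex v, BFS finds the shortest path from v back to v.
The shortest such closed walk is H → C → H, length 2.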